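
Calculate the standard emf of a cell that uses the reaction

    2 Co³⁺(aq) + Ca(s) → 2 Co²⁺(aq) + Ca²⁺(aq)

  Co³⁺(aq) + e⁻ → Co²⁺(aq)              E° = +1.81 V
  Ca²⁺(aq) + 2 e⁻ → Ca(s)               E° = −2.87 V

Co³⁺(aq) gains electrons, so the Co³⁺/Co²⁺ couple is the cathode; the Ca²⁺/Ca couple is the anode.
E°cell = E°(cathode) − E°(anode) = +1.81 − (−2.87) = +4.68 V.

+4.68 V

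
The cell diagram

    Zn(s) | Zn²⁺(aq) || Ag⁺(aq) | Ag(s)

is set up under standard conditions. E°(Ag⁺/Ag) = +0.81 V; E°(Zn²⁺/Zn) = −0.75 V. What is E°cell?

By convention the left-hand electrode in cell notation is the anode (oxidation) and the right-hand electrode is the cathode (reduction).
E°cell = E°(right) − E°(left) = +0.81 − (−0.75) = +1.56 V.

+1.56 V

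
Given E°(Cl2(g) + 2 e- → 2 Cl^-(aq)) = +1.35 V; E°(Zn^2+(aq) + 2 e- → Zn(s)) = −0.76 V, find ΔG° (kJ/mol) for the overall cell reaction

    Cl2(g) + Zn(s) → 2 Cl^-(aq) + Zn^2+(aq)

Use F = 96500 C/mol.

−407 kJ/mol

In the reaction as written Cl2(g) is reduced, so the Cl₂/Cl⁻ couple is the cathode and Zn²⁺/Zn is the anode.
E°cell = +1.35 − (−0.76) = +2.11 V; balancing electrons gives n = 2.
ΔG° = −nFE°cell = −(2)(96500)(+2.11) J/mol = −407 kJ/mol.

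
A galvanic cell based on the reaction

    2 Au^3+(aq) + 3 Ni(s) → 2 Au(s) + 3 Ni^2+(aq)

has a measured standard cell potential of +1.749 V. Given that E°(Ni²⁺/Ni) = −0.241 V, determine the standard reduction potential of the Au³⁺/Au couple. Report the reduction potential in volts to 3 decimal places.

+1.508 V

In the reaction as written the Au³⁺/Au couple is reduced (cathode) and Ni²⁺/Ni is oxidized (anode), so E°cell = E°(Au³⁺/Au) − E°(Ni²⁺/Ni).
E°(Au³⁺/Au) = E°cell + E°(anode) = +1.749 + (−0.241) = +1.508 V.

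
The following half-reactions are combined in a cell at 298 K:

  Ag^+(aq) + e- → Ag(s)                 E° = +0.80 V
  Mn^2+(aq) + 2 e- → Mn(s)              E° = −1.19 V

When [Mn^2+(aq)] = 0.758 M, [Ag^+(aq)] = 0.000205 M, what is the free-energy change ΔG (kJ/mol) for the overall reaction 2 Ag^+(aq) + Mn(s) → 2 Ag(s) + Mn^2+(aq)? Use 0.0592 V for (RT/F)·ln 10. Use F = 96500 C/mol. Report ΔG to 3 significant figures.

−343 kJ/mol

The standard cell potential is +0.80 − (−1.19) = +1.99 V, with n = 2 electrons in the balanced equation.
Here Q = [Mn^2+(aq)] / [Ag^+(aq)]^2 = 1.8×10^7 (log Q = 7.256), giving E = +1.99 − (0.0592/2)·(7.256) = +1.7752 V.
Then ΔG = −nFE = −2 × 96500 × +1.7752 J/mol = −343 kJ/mol.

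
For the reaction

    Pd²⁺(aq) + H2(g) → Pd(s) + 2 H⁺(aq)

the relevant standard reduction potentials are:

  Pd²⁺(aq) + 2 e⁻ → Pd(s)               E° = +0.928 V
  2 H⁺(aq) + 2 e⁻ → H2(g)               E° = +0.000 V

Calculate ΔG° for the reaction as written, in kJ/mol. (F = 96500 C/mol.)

−179 kJ/mol

In the reaction as written Pd²⁺(aq) is reduced, so the Pd²⁺/Pd couple is the cathode and 2H⁺/H₂ is the anode.
E°cell = +0.928 − (+0.000) = +0.928 V; balancing electrons gives n = 2.
ΔG° = −nFE°cell = −(2)(96500)(+0.928) J/mol = −179 kJ/mol.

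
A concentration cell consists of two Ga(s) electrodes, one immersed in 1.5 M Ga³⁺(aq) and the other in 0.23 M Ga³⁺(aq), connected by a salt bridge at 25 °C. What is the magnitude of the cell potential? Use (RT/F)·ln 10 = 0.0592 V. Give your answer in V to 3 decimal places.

0.016 V

For a concentration cell E°cell = 0, since both electrodes use the same couple.
The compartment with the higher Ga³⁺(aq) concentration (1.5 M) acts as the cathode; ions are reduced there and produced at the dilute (0.23 M) anode.
With n = 3, Ecell = −(0.0592/3)·log([dilute]/[conc]) = −(0.0592/3)·log(0.23/1.5) = +0.016 V.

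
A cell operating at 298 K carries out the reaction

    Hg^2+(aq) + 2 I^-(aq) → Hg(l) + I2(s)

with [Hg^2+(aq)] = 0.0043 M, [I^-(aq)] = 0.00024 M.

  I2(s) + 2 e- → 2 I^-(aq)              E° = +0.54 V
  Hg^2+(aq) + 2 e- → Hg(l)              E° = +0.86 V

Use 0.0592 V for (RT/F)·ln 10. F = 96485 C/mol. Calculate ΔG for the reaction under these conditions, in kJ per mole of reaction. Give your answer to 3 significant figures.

The standard cell potential is +0.86 − (+0.54) = +0.32 V, with n = 2 electrons in the balanced equation.
Q = 1 / ([Hg^2+(aq)]·[I^-(aq)]^2) = 4.04×10^9, so log Q = 9.606 and E = +0.32 − (0.0592/2)(9.606) = +0.0357 V.
Then ΔG = −nFE = −2 × 96485 × +0.0357 J/mol = −6.89 kJ/mol.

−6.89 kJ/mol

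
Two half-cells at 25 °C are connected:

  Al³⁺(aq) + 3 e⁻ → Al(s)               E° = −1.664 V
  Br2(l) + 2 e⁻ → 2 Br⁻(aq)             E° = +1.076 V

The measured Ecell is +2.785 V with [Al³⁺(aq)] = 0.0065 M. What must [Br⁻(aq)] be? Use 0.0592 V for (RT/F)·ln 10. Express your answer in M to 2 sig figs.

0.93 M

The Br₂/Br⁻ couple has the larger reduction potential, so it is the cathode: E°cell = +1.076 − (−1.664) = +2.740 V and n = 6.
Since E = E° − (0.0592/n)·log Q, log Q = n(E° − E)/0.0592 = −4.561.
The balanced reaction is 3 Br2(l) + 2 Al(s) → 6 Br⁻(aq) + 2 Al³⁺(aq), so Q = [Br⁻(aq)]^6·[Al³⁺(aq)]^2.
Substituting the known concentrations and solving, log [Br⁻(aq)] = −0.031 and [Br⁻(aq)] = 0.93 M.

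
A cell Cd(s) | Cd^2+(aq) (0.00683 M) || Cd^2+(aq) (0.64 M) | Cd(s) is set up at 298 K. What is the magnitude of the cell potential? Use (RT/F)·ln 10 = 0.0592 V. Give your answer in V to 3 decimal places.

0.058 V

For a concentration cell E°cell = 0, since both electrodes use the same couple.
The compartment with the higher Cd^2+(aq) concentration (0.64 M) acts as the cathode; ions are reduced there and produced at the dilute (0.00683 M) anode.
With n = 2, Ecell = −(0.0592/2)·log([dilute]/[conc]) = −(0.0592/2)·log(0.00683/0.64) = +0.058 V.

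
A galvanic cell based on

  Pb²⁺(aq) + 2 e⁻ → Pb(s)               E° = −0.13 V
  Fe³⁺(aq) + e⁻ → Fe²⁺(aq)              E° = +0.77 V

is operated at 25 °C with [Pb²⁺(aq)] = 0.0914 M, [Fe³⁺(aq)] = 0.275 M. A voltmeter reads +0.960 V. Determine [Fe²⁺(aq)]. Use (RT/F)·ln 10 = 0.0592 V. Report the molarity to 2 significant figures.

Fe³⁺/Fe²⁺ is the cathode (higher E°); E°cell = +0.77 − (−0.13) = +0.90 V with n = 2.
Since E = E° − (0.0592/n)·log Q, log Q = n(E° − E)/0.0592 = −2.027.
The balanced reaction is 2 Fe³⁺(aq) + Pb(s) → 2 Fe²⁺(aq) + Pb²⁺(aq), so Q = ([Fe²⁺(aq)]^2·[Pb²⁺(aq)]) / [Fe³⁺(aq)]^2.
Isolating [Fe²⁺(aq)] in Q = 10^{−2.027} yields log [Fe²⁺(aq)] = −1.055, i.e. 0.088 M.

0.088 M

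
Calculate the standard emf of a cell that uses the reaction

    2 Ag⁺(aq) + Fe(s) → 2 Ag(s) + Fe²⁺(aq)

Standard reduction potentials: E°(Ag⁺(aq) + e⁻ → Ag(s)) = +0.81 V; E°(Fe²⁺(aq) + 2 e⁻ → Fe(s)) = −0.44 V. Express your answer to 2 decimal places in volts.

In the reaction as written, Ag⁺(aq) is reduced (cathode) and Fe²⁺(aq) is produced by oxidation at the anode.
E°cell = E°(cathode) − E°(anode) = +0.81 − (−0.44) = +1.25 V.

+1.25 V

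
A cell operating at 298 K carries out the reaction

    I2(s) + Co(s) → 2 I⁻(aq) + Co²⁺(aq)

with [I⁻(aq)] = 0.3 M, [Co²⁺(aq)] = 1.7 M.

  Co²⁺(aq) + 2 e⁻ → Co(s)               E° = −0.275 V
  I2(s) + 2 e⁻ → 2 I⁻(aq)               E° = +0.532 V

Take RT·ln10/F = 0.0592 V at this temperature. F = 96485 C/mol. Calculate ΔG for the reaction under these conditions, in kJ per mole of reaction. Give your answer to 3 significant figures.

−160 kJ/mol

With I₂/I⁻ reduced at the cathode, E°cell = +0.532 − (−0.275) = +0.807 V and n = 2.
Here Q = [I⁻(aq)]^2·[Co²⁺(aq)] = 0.153 (log Q = −0.815), giving E = +0.807 − (0.0592/2)·(−0.815) = +0.8311 V.
ΔG = −nFE = −(2)(96485)(+0.8311) J/mol = −160 kJ/mol.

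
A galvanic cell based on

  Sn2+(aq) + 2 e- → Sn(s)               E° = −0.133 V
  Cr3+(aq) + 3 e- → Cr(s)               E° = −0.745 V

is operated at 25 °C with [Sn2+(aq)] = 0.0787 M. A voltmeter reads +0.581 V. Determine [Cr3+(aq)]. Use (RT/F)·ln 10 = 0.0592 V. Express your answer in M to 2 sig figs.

0.82 M

With Sn²⁺/Sn at the cathode and Cr³⁺/Cr at the anode, E°cell = −0.133 − (−0.745) = +0.612 V (n = 6).
From the Nernst equation, log Q = n(E° − E)/0.0592 = 6·(+0.612 − (+0.581))/0.0592 = 3.142.
The balanced reaction is 3 Sn2+(aq) + 2 Cr(s) → 3 Sn(s) + 2 Cr3+(aq), so Q = [Cr3+(aq)]^2 / [Sn2+(aq)]^3.
Solving for the unknown gives log [Cr3+(aq)] = −0.085, so [Cr3+(aq)] ≈ 0.82 M.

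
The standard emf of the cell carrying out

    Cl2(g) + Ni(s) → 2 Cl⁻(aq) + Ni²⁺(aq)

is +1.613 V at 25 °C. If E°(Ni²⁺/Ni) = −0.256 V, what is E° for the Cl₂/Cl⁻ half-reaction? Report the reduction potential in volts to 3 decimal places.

In the reaction as written the Cl₂/Cl⁻ couple is reduced (cathode) and Ni²⁺/Ni is oxidized (anode), so E°cell = E°(Cl₂/Cl⁻) − E°(Ni²⁺/Ni).
E°(Cl₂/Cl⁻) = E°cell + E°(anode) = +1.613 + (−0.256) = +1.357 V.

+1.357 V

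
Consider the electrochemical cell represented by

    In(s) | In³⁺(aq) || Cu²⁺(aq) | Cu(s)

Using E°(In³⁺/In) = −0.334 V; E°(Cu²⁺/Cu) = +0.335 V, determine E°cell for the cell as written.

By convention the left-hand electrode in cell notation is the anode (oxidation) and the right-hand electrode is the cathode (reduction).
E°cell = E°(right) − E°(left) = +0.335 − (−0.334) = +0.669 V.

+0.669 V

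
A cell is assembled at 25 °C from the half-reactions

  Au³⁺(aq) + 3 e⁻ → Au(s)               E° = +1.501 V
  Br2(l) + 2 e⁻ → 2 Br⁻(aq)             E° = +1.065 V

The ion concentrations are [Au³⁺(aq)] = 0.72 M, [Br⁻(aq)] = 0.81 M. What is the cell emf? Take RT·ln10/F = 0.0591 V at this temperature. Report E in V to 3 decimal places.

Au³⁺/Au is reduced (cathode, E° = +1.501 V) and Br₂/Br⁻ is oxidized (anode).
E°cell = E°cat − E°an = +1.501 − (+1.065) = +0.436 V; n = 6.
For the overall reaction 2 Au³⁺(aq) + 6 Br⁻(aq) → 2 Au(s) + 3 Br2(l), Q = 1 / ([Au³⁺(aq)]^2·[Br⁻(aq)]^6) = 6.83, giving log Q = 0.834.
By the Nernst equation, E = +0.436 − (0.0591/6)·(0.834) = +0.428 V.

+0.428 V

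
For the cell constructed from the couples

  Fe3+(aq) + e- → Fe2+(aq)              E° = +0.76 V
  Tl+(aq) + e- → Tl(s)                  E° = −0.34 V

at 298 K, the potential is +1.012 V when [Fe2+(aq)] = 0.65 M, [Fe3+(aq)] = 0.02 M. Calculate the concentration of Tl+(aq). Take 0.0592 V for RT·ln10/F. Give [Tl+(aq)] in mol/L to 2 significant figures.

0.94 M

Fe³⁺/Fe²⁺ is the cathode (higher E°); E°cell = +0.76 − (−0.34) = +1.10 V with n = 1.
From the Nernst equation, log Q = n(E° − E)/0.0592 = 1·(+1.10 − (+1.012))/0.0592 = 1.486.
Balancing electrons gives Fe3+(aq) + Tl(s) → Fe2+(aq) + Tl+(aq); thus Q = ([Fe2+(aq)]·[Tl+(aq)]) / [Fe3+(aq)].
Solving for the unknown gives log [Tl+(aq)] = −0.026, so [Tl+(aq)] ≈ 0.94 M.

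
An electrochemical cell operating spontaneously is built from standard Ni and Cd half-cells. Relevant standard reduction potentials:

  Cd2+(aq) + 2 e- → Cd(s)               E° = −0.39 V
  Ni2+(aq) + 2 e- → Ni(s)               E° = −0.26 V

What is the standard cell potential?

Of the two couples in this cell, the one with the more positive reduction potential is reduced at the cathode: here that is Ni²⁺/Ni (−0.26 V); Cd²⁺/Cd (−0.39 V) is the anode.
E°cell = E°(cathode) − E°(anode) = −0.26 − (−0.39) = +0.13 V.

+0.13 V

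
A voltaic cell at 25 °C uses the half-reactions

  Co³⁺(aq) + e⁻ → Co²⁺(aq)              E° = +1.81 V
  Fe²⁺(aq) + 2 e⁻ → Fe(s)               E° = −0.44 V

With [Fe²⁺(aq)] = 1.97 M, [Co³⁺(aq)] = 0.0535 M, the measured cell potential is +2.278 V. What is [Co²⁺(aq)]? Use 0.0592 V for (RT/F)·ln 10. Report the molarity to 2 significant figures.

0.013 M

With Co³⁺/Co²⁺ at the cathode and Fe²⁺/Fe at the anode, E°cell = +1.81 − (−0.44) = +2.25 V (n = 2).
Since E = E° − (0.0592/n)·log Q, log Q = n(E° − E)/0.0592 = −0.946.
Balancing electrons gives 2 Co³⁺(aq) + Fe(s) → 2 Co²⁺(aq) + Fe²⁺(aq); thus Q = ([Co²⁺(aq)]^2·[Fe²⁺(aq)]) / [Co³⁺(aq)]^2.
Isolating [Co²⁺(aq)] in Q = 10^{−0.946} yields log [Co²⁺(aq)] = −1.892, i.e. 0.013 M.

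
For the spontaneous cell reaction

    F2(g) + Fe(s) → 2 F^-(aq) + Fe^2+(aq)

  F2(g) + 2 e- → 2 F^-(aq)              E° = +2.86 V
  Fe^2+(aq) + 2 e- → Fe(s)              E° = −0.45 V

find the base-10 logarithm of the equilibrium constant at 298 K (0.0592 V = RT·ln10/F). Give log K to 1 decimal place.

The F₂/F⁻ couple is reduced (cathode); E°cell = +2.86 − (−0.45) = +3.31 V with n = 2.
At equilibrium E = 0, so log K = nE°cell / 0.0592 = (2)(+3.31) / 0.0592 = 111.8.

log K = 111.8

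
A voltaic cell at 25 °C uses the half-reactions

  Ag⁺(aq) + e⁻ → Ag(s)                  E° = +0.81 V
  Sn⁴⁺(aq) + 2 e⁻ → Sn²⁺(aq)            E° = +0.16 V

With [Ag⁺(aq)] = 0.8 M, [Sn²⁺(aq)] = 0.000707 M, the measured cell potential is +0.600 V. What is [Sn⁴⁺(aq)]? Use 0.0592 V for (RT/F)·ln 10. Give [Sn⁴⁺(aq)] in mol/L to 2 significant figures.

0.022 M

The Ag⁺/Ag couple has the larger reduction potential, so it is the cathode: E°cell = +0.81 − (+0.16) = +0.65 V and n = 2.
Rearranging E = E° − (0.0592/n)·log Q gives log Q = 2(+0.65 − (+0.600))/0.0592 = 1.689.
For 2 Ag⁺(aq) + Sn²⁺(aq) → 2 Ag(s) + Sn⁴⁺(aq), the reaction quotient is Q = [Sn⁴⁺(aq)] / ([Ag⁺(aq)]^2·[Sn²⁺(aq)]).
Isolating [Sn⁴⁺(aq)] in Q = 10^{1.689} yields log [Sn⁴⁺(aq)] = −1.655, i.e. 0.022 M.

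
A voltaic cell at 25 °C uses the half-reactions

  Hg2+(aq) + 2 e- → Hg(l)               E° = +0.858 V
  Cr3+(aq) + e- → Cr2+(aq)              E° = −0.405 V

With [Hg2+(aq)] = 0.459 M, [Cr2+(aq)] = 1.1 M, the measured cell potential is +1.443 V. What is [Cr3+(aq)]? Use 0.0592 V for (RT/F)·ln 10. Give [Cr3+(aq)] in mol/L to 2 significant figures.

0.00068 M

The Hg²⁺/Hg couple has the larger reduction potential, so it is the cathode: E°cell = +0.858 − (−0.405) = +1.263 V and n = 2.
Rearranging E = E° − (0.0592/n)·log Q gives log Q = 2(+1.263 − (+1.443))/0.0592 = −6.081.
For Hg2+(aq) + 2 Cr2+(aq) → Hg(l) + 2 Cr3+(aq), the reaction quotient is Q = [Cr3+(aq)]^2 / ([Hg2+(aq)]·[Cr2+(aq)]^2).
Substituting the known concentrations and solving, log [Cr3+(aq)] = −3.168 and [Cr3+(aq)] = 0.00068 M.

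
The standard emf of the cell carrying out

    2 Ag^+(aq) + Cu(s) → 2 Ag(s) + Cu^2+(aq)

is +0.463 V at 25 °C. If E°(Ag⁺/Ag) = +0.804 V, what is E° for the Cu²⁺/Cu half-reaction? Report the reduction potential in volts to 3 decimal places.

+0.341 V

In the reaction as written the Ag⁺/Ag couple is reduced (cathode) and Cu²⁺/Cu is oxidized (anode), so E°cell = E°(Ag⁺/Ag) − E°(Cu²⁺/Cu).
E°(Cu²⁺/Cu) = E°(cathode) − E°cell = +0.804 − (+0.463) = +0.341 V.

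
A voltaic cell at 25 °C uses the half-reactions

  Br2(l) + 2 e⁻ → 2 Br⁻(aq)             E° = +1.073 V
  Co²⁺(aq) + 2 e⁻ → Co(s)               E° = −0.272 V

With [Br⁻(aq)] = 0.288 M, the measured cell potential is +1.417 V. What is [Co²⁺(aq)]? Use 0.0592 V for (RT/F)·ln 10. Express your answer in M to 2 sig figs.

With Br₂/Br⁻ at the cathode and Co²⁺/Co at the anode, E°cell = +1.073 − (−0.272) = +1.345 V (n = 2).
From the Nernst equation, log Q = n(E° − E)/0.0592 = 2·(+1.345 − (+1.417))/0.0592 = −2.432.
The balanced reaction is Br2(l) + Co(s) → 2 Br⁻(aq) + Co²⁺(aq), so Q = [Br⁻(aq)]^2·[Co²⁺(aq)].
Substituting the known concentrations and solving, log [Co²⁺(aq)] = −1.351 and [Co²⁺(aq)] = 0.045 M.

0.045 M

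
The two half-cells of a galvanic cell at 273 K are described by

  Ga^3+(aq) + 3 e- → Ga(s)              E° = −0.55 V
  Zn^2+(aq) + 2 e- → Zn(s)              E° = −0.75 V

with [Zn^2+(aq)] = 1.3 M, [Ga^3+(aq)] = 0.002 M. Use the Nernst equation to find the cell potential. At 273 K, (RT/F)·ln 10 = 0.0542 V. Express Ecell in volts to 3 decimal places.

+0.148 V

The Ga³⁺/Ga couple has the more positive E°, so it is the cathode; Zn²⁺/Zn is the anode.
E°cell = E°cat − E°an = −0.55 − (−0.75) = +0.20 V; n = 6.
The balanced reaction is 2 Ga^3+(aq) + 3 Zn(s) → 2 Ga(s) + 3 Zn^2+(aq), so Q = [Zn^2+(aq)]^3 / [Ga^3+(aq)]^2 = 5.49×10^5 and log Q = 5.740.
Applying E = E° − (RT ln10/nF)·log Q gives +0.20 − (0.0542/6)(5.740) = +0.148 V.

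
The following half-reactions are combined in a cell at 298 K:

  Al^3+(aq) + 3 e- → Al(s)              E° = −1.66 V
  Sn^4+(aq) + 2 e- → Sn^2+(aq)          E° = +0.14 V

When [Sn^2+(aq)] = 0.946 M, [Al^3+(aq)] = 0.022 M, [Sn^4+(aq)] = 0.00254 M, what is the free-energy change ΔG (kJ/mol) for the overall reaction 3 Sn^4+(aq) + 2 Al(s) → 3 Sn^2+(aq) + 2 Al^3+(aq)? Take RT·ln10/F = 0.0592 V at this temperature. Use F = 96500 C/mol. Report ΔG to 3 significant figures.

−1020 kJ/mol

E°cell = +0.14 − (−1.66) = +1.80 V; the balanced reaction transfers n = 6 electrons.
Here Q = ([Sn^2+(aq)]^3·[Al^3+(aq)]^2) / [Sn^4+(aq)]^3 = 2.5×10^4 (log Q = 4.398), giving E = +1.80 − (0.0592/6)·(4.398) = +1.7566 V.
ΔG = −nFE = −(6)(96500)(+1.7566) J/mol = −1020 kJ/mol.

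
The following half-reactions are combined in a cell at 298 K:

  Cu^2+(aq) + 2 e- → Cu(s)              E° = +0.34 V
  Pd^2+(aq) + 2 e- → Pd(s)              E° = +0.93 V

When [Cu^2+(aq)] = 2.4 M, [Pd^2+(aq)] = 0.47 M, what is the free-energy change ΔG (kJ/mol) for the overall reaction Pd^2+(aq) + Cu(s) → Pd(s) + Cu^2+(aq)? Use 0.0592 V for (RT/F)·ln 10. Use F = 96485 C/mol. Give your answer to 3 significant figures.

−110 kJ/mol

With Pd²⁺/Pd reduced at the cathode, E°cell = +0.93 − (+0.34) = +0.59 V and n = 2.
The reaction quotient is [Cu^2+(aq)] / [Pd^2+(aq)] = 5.11; by Nernst, E = +0.59 − (0.0592/2)(0.708) = +0.5690 V.
Finally ΔG = −nFE = −(2)(96485 C/mol)(+0.5690 V) = −110 kJ/mol.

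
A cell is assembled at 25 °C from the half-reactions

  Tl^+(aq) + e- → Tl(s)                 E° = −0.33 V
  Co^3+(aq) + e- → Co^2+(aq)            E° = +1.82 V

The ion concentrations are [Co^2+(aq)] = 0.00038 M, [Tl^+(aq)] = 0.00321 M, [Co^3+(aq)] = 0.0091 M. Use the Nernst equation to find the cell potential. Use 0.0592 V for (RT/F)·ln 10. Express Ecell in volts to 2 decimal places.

Co³⁺/Co²⁺ is reduced (cathode, E° = +1.82 V) and Tl⁺/Tl is oxidized (anode).
The standard potential is +1.82 − (−0.33) = +2.15 V and the balanced reaction transfers n = 1 electron.
The balanced reaction is Co^3+(aq) + Tl(s) → Co^2+(aq) + Tl^+(aq), so Q = ([Co^2+(aq)]·[Tl^+(aq)]) / [Co^3+(aq)] = 0.000134 and log Q = −3.873.
E = E° − (0.0592/n)·log Q = +2.15 − (0.0592/1)(−3.873) = +2.38 V.

+2.38 V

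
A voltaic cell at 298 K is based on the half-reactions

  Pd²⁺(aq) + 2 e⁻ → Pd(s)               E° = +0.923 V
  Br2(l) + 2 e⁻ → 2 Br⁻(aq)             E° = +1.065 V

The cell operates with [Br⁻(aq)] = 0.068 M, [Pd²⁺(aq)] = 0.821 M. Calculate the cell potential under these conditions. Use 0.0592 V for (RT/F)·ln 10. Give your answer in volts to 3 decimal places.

Since E°(Br₂/Br⁻) > E°(Pd²⁺/Pd), Br₂/Br⁻ serves as the cathode.
E°cell = E°cat − E°an = +1.065 − (+0.923) = +0.142 V; n = 2.
Balancing gives Br2(l) + Pd(s) → 2 Br⁻(aq) + Pd²⁺(aq); hence Q = [Br⁻(aq)]^2·[Pd²⁺(aq)] = 0.0038 (log Q = −2.421).
E = E° − (0.0592/n)·log Q = +0.142 − (0.0592/2)(−2.421) = +0.214 V.

+0.214 V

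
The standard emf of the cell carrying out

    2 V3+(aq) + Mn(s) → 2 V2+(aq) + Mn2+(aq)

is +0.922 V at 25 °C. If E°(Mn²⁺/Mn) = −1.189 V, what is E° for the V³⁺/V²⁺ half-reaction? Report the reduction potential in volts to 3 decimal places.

In the reaction as written the V³⁺/V²⁺ couple is reduced (cathode) and Mn²⁺/Mn is oxidized (anode), so E°cell = E°(V³⁺/V²⁺) − E°(Mn²⁺/Mn).
E°(V³⁺/V²⁺) = E°cell + E°(anode) = +0.922 + (−1.189) = −0.267 V.

−0.267 V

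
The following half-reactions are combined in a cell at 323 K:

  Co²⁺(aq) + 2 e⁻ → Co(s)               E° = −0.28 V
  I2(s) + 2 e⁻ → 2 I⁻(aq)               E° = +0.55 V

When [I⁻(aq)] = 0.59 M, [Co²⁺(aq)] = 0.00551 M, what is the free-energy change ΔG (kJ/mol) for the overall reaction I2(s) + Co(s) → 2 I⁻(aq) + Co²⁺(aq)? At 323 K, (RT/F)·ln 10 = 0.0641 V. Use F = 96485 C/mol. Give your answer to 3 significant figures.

E°cell = +0.55 − (−0.28) = +0.83 V; the balanced reaction transfers n = 2 electrons.
Q = [I⁻(aq)]^2·[Co²⁺(aq)] = 0.00192, so log Q = −2.717 and E = +0.83 − (0.0641/2)(−2.717) = +0.9171 V.
Finally ΔG = −nFE = −(2)(96485 C/mol)(+0.9171 V) = −177 kJ/mol.

−177 kJ/mol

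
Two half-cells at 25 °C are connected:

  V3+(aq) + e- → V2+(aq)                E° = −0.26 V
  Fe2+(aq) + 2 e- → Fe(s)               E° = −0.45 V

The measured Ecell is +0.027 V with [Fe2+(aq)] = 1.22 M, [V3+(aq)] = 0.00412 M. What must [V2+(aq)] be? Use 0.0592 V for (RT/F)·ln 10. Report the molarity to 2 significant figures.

The V³⁺/V²⁺ couple has the larger reduction potential, so it is the cathode: E°cell = −0.26 − (−0.45) = +0.19 V and n = 2.
Since E = E° − (0.0592/n)·log Q, log Q = n(E° − E)/0.0592 = 5.507.
For 2 V3+(aq) + Fe(s) → 2 V2+(aq) + Fe2+(aq), the reaction quotient is Q = ([V2+(aq)]^2·[Fe2+(aq)]) / [V3+(aq)]^2.
Solving for the unknown gives log [V2+(aq)] = 0.325, so [V2+(aq)] ≈ 2.1 M.

2.1 M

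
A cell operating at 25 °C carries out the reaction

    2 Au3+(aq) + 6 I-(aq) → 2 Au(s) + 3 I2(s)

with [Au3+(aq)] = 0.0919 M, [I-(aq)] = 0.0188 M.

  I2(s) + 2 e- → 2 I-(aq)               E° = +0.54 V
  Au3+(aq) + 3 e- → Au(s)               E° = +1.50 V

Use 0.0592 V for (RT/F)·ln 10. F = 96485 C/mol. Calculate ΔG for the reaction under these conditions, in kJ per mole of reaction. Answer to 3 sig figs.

The standard cell potential is +1.50 − (+0.54) = +0.96 V, with n = 6 electrons in the balanced equation.
Here Q = 1 / ([Au3+(aq)]^2·[I-(aq)]^6) = 2.68×10^12 (log Q = 12.428), giving E = +0.96 − (0.0592/6)·(12.428) = +0.8374 V.
Finally ΔG = −nFE = −(6)(96485 C/mol)(+0.8374 V) = −485 kJ/mol.

−485 kJ/mol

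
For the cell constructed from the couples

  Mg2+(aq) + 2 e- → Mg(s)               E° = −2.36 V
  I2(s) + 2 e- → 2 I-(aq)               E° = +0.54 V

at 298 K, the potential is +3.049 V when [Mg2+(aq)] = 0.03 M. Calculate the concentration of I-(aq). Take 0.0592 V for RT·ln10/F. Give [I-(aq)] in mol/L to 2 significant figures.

The I₂/I⁻ couple has the larger reduction potential, so it is the cathode: E°cell = +0.54 − (−2.36) = +2.90 V and n = 2.
Since E = E° − (0.0592/n)·log Q, log Q = n(E° − E)/0.0592 = −5.034.
The balanced reaction is I2(s) + Mg(s) → 2 I-(aq) + Mg2+(aq), so Q = [I-(aq)]^2·[Mg2+(aq)].
Substituting the known concentrations and solving, log [I-(aq)] = −1.756 and [I-(aq)] = 0.018 M.

0.018 M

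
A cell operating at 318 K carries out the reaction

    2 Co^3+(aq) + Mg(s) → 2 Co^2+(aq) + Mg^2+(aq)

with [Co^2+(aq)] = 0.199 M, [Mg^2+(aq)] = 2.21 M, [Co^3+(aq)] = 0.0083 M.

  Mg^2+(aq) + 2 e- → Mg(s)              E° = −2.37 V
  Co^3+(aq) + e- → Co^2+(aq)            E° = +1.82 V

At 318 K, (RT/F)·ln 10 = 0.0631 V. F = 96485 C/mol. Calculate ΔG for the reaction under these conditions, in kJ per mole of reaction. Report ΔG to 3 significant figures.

The standard cell potential is +1.82 − (−2.37) = +4.19 V, with n = 2 electrons in the balanced equation.
Q = ([Co^2+(aq)]^2·[Mg^2+(aq)]) / [Co^3+(aq)]^2 = 1.27×10^3, so log Q = 3.104 and E = +4.19 − (0.0631/2)(3.104) = +4.0921 V.
Finally ΔG = −nFE = −(2)(96485 C/mol)(+4.0921 V) = −790 kJ/mol.

−790 kJ/mol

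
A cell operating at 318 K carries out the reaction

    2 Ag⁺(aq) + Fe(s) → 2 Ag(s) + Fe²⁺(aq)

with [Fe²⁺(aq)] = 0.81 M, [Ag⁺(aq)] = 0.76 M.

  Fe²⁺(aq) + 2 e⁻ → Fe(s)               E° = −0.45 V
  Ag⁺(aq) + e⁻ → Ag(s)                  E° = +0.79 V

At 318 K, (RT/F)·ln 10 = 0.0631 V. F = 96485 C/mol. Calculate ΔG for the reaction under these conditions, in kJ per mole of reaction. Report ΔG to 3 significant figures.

−238 kJ/mol

With Ag⁺/Ag reduced at the cathode, E°cell = +0.79 − (−0.45) = +1.24 V and n = 2.
Here Q = [Fe²⁺(aq)] / [Ag⁺(aq)]^2 = 1.4 (log Q = 0.147), giving E = +1.24 − (0.0631/2)·(0.147) = +1.2354 V.
Finally ΔG = −nFE = −(2)(96485 C/mol)(+1.2354 V) = −238 kJ/mol.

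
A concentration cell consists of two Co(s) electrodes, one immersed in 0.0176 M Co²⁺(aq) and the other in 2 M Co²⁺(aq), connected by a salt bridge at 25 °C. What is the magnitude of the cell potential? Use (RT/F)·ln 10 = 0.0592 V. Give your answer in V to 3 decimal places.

0.061 V

For a concentration cell E°cell = 0, since both electrodes use the same couple.
The compartment with the higher Co²⁺(aq) concentration (2 M) acts as the cathode; ions are reduced there and produced at the dilute (0.0176 M) anode.
With n = 2, Ecell = −(0.0592/2)·log([dilute]/[conc]) = −(0.0592/2)·log(0.0176/2) = +0.061 V.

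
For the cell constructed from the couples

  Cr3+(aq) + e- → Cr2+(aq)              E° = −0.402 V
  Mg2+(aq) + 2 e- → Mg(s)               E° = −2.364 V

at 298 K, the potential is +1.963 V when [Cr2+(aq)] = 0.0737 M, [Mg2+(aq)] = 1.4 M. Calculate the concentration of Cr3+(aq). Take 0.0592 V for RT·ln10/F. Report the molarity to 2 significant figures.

The Cr³⁺/Cr²⁺ couple has the larger reduction potential, so it is the cathode: E°cell = −0.402 − (−2.364) = +1.962 V and n = 2.
Since E = E° − (0.0592/n)·log Q, log Q = n(E° − E)/0.0592 = −0.034.
Balancing electrons gives 2 Cr3+(aq) + Mg(s) → 2 Cr2+(aq) + Mg2+(aq); thus Q = ([Cr2+(aq)]^2·[Mg2+(aq)]) / [Cr3+(aq)]^2.
Solving for the unknown gives log [Cr3+(aq)] = −1.042, so [Cr3+(aq)] ≈ 0.091 M.

0.091 M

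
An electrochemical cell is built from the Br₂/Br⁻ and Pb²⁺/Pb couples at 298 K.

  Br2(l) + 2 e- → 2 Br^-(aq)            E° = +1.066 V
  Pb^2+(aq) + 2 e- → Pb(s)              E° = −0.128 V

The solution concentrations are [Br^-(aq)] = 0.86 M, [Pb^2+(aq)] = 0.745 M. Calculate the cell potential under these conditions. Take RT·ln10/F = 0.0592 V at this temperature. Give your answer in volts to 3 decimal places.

The Br₂/Br⁻ couple has the more positive E°, so it is the cathode; Pb²⁺/Pb is the anode.
The standard potential is +1.066 − (−0.128) = +1.194 V and the balanced reaction transfers n = 2 electrons.
The balanced reaction is Br2(l) + Pb(s) → 2 Br^-(aq) + Pb^2+(aq), so Q = [Br^-(aq)]^2·[Pb^2+(aq)] = 0.551 and log Q = −0.259.
E = E° − (0.0592/n)·log Q = +1.194 − (0.0592/2)(−0.259) = +1.202 V.

+1.202 V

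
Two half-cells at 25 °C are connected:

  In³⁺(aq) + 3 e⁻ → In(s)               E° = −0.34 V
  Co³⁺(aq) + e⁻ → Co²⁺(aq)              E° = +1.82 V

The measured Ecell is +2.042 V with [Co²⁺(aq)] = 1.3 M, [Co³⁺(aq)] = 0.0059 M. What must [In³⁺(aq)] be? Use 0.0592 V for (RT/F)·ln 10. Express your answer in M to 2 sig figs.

0.089 M

The Co³⁺/Co²⁺ couple has the larger reduction potential, so it is the cathode: E°cell = +1.82 − (−0.34) = +2.16 V and n = 3.
Rearranging E = E° − (0.0592/n)·log Q gives log Q = 3(+2.16 − (+2.042))/0.0592 = 5.980.
For 3 Co³⁺(aq) + In(s) → 3 Co²⁺(aq) + In³⁺(aq), the reaction quotient is Q = ([Co²⁺(aq)]^3·[In³⁺(aq)]) / [Co³⁺(aq)]^3.
Isolating [In³⁺(aq)] in Q = 10^{5.980} yields log [In³⁺(aq)] = −1.049, i.e. 0.089 M.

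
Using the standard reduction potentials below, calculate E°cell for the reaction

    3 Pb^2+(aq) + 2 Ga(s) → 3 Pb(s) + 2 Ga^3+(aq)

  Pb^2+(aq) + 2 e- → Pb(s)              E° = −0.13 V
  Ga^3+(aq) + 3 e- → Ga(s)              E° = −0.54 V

+0.41 V

In the reaction as written, Pb^2+(aq) is reduced (cathode) and Ga^3+(aq) is produced by oxidation at the anode.
E°cell = E°(cathode) − E°(anode) = −0.13 − (−0.54) = +0.41 V.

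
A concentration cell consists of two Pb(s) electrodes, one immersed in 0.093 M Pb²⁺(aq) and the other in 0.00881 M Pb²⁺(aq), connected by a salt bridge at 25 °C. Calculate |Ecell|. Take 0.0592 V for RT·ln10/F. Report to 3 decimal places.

0.030 V

For a concentration cell E°cell = 0, since both electrodes use the same couple.
The compartment with the higher Pb²⁺(aq) concentration (0.093 M) acts as the cathode; ions are reduced there and produced at the dilute (0.00881 M) anode.
With n = 2, Ecell = −(0.0592/2)·log([dilute]/[conc]) = −(0.0592/2)·log(0.00881/0.093) = +0.030 V.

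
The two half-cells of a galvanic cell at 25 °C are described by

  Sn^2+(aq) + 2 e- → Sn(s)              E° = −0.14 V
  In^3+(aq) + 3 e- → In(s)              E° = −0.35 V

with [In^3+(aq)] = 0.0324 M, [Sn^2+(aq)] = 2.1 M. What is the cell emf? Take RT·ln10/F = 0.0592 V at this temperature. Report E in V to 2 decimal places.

+0.25 V

Sn²⁺/Sn is reduced (cathode, E° = −0.14 V) and In³⁺/In is oxidized (anode).
E°cell = −0.14 − (−0.35) = +0.21 V, with n = 6 electrons transferred.
For the overall reaction 3 Sn^2+(aq) + 2 In(s) → 3 Sn(s) + 2 In^3+(aq), Q = [In^3+(aq)]^2 / [Sn^2+(aq)]^3 = 0.000113, giving log Q = −3.946.
By the Nernst equation, E = +0.21 − (0.0592/6)·(−3.946) = +0.25 V.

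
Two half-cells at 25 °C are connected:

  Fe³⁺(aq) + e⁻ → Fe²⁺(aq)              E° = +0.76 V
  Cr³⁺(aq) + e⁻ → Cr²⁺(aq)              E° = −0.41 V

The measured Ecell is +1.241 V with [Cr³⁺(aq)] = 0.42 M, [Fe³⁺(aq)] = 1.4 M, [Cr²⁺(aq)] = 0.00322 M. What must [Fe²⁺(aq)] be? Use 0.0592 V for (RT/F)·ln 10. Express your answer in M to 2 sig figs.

0.00068 M

The Fe³⁺/Fe²⁺ couple has the larger reduction potential, so it is the cathode: E°cell = +0.76 − (−0.41) = +1.17 V and n = 1.
From the Nernst equation, log Q = n(E° − E)/0.0592 = 1·(+1.17 − (+1.241))/0.0592 = −1.199.
The balanced reaction is Fe³⁺(aq) + Cr²⁺(aq) → Fe²⁺(aq) + Cr³⁺(aq), so Q = ([Fe²⁺(aq)]·[Cr³⁺(aq)]) / ([Fe³⁺(aq)]·[Cr²⁺(aq)]).
Substituting the known concentrations and solving, log [Fe²⁺(aq)] = −3.168 and [Fe²⁺(aq)] = 0.00068 M.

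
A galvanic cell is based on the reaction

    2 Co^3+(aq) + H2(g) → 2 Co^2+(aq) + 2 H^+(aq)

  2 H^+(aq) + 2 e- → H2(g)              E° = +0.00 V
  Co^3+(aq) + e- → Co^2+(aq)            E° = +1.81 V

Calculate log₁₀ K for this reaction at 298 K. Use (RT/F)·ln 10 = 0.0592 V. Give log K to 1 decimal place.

log K = 61.1

The Co³⁺/Co²⁺ couple is reduced (cathode); E°cell = +1.81 − (+0.00) = +1.81 V with n = 2.
At equilibrium E = 0, so log K = nE°cell / 0.0592 = (2)(+1.81) / 0.0592 = 61.1.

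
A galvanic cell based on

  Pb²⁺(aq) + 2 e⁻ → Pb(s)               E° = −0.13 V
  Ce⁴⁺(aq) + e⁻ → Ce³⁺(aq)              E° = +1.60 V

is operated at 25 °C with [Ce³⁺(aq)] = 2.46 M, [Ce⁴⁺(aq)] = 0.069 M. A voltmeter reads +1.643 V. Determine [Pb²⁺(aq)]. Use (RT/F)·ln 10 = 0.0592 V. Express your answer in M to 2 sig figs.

0.68 M

The Ce⁴⁺/Ce³⁺ couple has the larger reduction potential, so it is the cathode: E°cell = +1.60 − (−0.13) = +1.73 V and n = 2.
Rearranging E = E° − (0.0592/n)·log Q gives log Q = 2(+1.73 − (+1.643))/0.0592 = 2.939.
Balancing electrons gives 2 Ce⁴⁺(aq) + Pb(s) → 2 Ce³⁺(aq) + Pb²⁺(aq); thus Q = ([Ce³⁺(aq)]^2·[Pb²⁺(aq)]) / [Ce⁴⁺(aq)]^2.
Isolating [Pb²⁺(aq)] in Q = 10^{2.939} yields log [Pb²⁺(aq)] = −0.165, i.e. 0.68 M.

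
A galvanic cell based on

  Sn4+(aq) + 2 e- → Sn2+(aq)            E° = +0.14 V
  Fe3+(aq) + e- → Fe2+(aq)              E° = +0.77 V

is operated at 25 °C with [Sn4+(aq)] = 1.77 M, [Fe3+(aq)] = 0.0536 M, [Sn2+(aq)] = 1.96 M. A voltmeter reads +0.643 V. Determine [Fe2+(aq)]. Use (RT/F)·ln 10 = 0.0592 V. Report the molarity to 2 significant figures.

0.034 M

With Fe³⁺/Fe²⁺ at the cathode and Sn⁴⁺/Sn²⁺ at the anode, E°cell = +0.77 − (+0.14) = +0.63 V (n = 2).
From the Nernst equation, log Q = n(E° − E)/0.0592 = 2·(+0.63 − (+0.643))/0.0592 = −0.439.
The balanced reaction is 2 Fe3+(aq) + Sn2+(aq) → 2 Fe2+(aq) + Sn4+(aq), so Q = ([Fe2+(aq)]^2·[Sn4+(aq)]) / ([Fe3+(aq)]^2·[Sn2+(aq)]).
Substituting the known concentrations and solving, log [Fe2+(aq)] = −1.468 and [Fe2+(aq)] = 0.034 M.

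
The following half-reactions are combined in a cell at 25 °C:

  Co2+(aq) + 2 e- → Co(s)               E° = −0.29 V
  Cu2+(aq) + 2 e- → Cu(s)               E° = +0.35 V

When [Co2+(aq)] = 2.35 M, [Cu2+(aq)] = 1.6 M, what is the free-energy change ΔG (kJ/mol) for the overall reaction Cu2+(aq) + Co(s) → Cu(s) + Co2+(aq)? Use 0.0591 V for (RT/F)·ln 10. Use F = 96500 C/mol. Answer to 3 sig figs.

−123 kJ/mol

With Cu²⁺/Cu reduced at the cathode, E°cell = +0.35 − (−0.29) = +0.64 V and n = 2.
Q = [Co2+(aq)] / [Cu2+(aq)] = 1.47, so log Q = 0.167 and E = +0.64 − (0.0591/2)(0.167) = +0.6351 V.
Finally ΔG = −nFE = −(2)(96500 C/mol)(+0.6351 V) = −123 kJ/mol.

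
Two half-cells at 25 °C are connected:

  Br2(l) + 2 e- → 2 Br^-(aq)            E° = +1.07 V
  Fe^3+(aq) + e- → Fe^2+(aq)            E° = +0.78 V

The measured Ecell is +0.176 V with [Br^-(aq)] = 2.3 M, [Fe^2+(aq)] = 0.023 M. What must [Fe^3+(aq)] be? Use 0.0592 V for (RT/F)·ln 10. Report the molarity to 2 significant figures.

0.84 M

With Br₂/Br⁻ at the cathode and Fe³⁺/Fe²⁺ at the anode, E°cell = +1.07 − (+0.78) = +0.29 V (n = 2).
From the Nernst equation, log Q = n(E° − E)/0.0592 = 2·(+0.29 − (+0.176))/0.0592 = 3.851.
For Br2(l) + 2 Fe^2+(aq) → 2 Br^-(aq) + 2 Fe^3+(aq), the reaction quotient is Q = ([Br^-(aq)]^2·[Fe^3+(aq)]^2) / [Fe^2+(aq)]^2.
Solving for the unknown gives log [Fe^3+(aq)] = −0.075, so [Fe^3+(aq)] ≈ 0.84 M.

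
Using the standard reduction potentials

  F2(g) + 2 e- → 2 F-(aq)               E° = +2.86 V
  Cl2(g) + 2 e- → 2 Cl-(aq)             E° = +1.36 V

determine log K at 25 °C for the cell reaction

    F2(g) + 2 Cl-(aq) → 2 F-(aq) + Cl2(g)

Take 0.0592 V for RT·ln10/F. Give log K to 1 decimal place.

The F₂/F⁻ couple is reduced (cathode); E°cell = +2.86 − (+1.36) = +1.50 V with n = 2.
At equilibrium E = 0, so log K = nE°cell / 0.0592 = (2)(+1.50) / 0.0592 = 50.7.

log K = 50.7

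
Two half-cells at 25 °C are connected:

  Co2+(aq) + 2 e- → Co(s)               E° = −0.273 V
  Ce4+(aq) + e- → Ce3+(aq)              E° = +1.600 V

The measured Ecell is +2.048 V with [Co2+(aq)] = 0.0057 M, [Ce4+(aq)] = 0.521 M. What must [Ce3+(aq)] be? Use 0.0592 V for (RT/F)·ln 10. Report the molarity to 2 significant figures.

0.0076 M

With Ce⁴⁺/Ce³⁺ at the cathode and Co²⁺/Co at the anode, E°cell = +1.600 − (−0.273) = +1.873 V (n = 2).
From the Nernst equation, log Q = n(E° − E)/0.0592 = 2·(+1.873 − (+2.048))/0.0592 = −5.912.
The balanced reaction is 2 Ce4+(aq) + Co(s) → 2 Ce3+(aq) + Co2+(aq), so Q = ([Ce3+(aq)]^2·[Co2+(aq)]) / [Ce4+(aq)]^2.
Isolating [Ce3+(aq)] in Q = 10^{−5.912} yields log [Ce3+(aq)] = −2.117, i.e. 0.0076 M.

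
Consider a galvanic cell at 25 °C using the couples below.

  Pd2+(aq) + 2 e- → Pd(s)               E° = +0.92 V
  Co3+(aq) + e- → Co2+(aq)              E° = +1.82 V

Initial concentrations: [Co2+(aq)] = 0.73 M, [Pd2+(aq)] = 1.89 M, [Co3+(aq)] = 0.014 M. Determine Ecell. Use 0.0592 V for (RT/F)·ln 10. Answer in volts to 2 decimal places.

+0.79 V

Since E°(Co³⁺/Co²⁺) > E°(Pd²⁺/Pd), Co³⁺/Co²⁺ serves as the cathode.
E°cell = +1.82 − (+0.92) = +0.90 V, with n = 2 electrons transferred.
For the overall reaction 2 Co3+(aq) + Pd(s) → 2 Co2+(aq) + Pd2+(aq), Q = ([Co2+(aq)]^2·[Pd2+(aq)]) / [Co3+(aq)]^2 = 5.14×10^3, giving log Q = 3.711.
Applying E = E° − (RT ln10/nF)·log Q gives +0.90 − (0.0592/2)(3.711) = +0.79 V.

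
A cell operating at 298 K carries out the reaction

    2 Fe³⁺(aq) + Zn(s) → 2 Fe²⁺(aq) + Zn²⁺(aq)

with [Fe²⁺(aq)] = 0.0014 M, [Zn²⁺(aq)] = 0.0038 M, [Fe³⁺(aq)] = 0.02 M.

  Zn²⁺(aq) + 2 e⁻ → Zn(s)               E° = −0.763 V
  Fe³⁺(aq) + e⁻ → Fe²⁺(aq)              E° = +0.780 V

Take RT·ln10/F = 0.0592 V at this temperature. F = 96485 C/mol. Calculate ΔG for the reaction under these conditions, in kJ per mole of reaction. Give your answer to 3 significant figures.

E°cell = +0.780 − (−0.763) = +1.543 V; the balanced reaction transfers n = 2 electrons.
Here Q = ([Fe²⁺(aq)]^2·[Zn²⁺(aq)]) / [Fe³⁺(aq)]^2 = 1.86×10^−5 (log Q = −4.730), giving E = +1.543 − (0.0592/2)·(−4.730) = +1.6830 V.
ΔG = −nFE = −(2)(96485)(+1.6830) J/mol = −325 kJ/mol.

−325 kJ/mol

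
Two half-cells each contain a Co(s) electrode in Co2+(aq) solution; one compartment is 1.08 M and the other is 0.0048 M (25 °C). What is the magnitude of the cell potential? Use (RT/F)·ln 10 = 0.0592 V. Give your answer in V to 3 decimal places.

For a concentration cell E°cell = 0, since both electrodes use the same couple.
The compartment with the higher Co2+(aq) concentration (1.08 M) acts as the cathode; ions are reduced there and produced at the dilute (0.0048 M) anode.
With n = 2, Ecell = −(0.0592/2)·log([dilute]/[conc]) = −(0.0592/2)·log(0.0048/1.08) = +0.070 V.

0.070 V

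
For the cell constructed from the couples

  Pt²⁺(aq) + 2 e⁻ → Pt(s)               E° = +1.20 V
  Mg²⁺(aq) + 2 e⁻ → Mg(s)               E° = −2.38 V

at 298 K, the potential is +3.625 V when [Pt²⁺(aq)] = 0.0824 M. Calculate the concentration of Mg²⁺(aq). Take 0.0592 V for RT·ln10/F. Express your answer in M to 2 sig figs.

0.0025 M

The Pt²⁺/Pt couple has the larger reduction potential, so it is the cathode: E°cell = +1.20 − (−2.38) = +3.58 V and n = 2.
From the Nernst equation, log Q = n(E° − E)/0.0592 = 2·(+3.58 − (+3.625))/0.0592 = −1.520.
For Pt²⁺(aq) + Mg(s) → Pt(s) + Mg²⁺(aq), the reaction quotient is Q = [Mg²⁺(aq)] / [Pt²⁺(aq)].
Isolating [Mg²⁺(aq)] in Q = 10^{−1.520} yields log [Mg²⁺(aq)] = −2.604, i.e. 0.0025 M.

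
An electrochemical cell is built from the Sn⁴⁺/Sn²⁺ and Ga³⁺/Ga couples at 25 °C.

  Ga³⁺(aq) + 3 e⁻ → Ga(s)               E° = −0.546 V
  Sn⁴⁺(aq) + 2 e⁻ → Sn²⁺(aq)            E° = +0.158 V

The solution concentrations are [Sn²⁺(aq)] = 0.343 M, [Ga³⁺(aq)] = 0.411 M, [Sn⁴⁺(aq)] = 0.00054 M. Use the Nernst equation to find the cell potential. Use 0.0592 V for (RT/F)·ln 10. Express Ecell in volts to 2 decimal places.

+0.63 V

Since E°(Sn⁴⁺/Sn²⁺) > E°(Ga³⁺/Ga), Sn⁴⁺/Sn²⁺ serves as the cathode.
E°cell = E°cat − E°an = +0.158 − (−0.546) = +0.704 V; n = 6.
Balancing gives 3 Sn⁴⁺(aq) + 2 Ga(s) → 3 Sn²⁺(aq) + 2 Ga³⁺(aq); hence Q = ([Sn²⁺(aq)]^3·[Ga³⁺(aq)]^2) / [Sn⁴⁺(aq)]^3 = 4.33×10^7 (log Q = 7.636).
Applying E = E° − (RT ln10/nF)·log Q gives +0.704 − (0.0592/6)(7.636) = +0.63 V.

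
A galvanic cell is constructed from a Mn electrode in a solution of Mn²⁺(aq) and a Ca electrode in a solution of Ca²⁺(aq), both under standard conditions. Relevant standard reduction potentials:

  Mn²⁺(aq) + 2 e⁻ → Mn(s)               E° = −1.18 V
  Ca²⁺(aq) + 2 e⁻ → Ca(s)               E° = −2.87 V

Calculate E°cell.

+1.69 V

The Mn²⁺/Mn couple has the higher E°, so Mn ion is reduced (cathode) and Ca is oxidized (anode).
E°cell = E°(cathode) − E°(anode) = −1.18 − (−2.87) = +1.69 V.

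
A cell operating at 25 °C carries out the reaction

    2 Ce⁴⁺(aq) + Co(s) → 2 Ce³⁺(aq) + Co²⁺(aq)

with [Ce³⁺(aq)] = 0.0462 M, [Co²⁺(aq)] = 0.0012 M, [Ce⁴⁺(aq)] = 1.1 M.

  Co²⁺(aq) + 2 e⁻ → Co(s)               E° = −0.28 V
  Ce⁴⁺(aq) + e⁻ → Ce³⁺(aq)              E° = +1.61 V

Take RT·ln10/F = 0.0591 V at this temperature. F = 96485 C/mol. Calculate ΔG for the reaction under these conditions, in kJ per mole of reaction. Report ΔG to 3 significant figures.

−397 kJ/mol

The standard cell potential is +1.61 − (−0.28) = +1.89 V, with n = 2 electrons in the balanced equation.
The reaction quotient is ([Ce³⁺(aq)]^2·[Co²⁺(aq)]) / [Ce⁴⁺(aq)]^2 = 2.12×10^−6; by Nernst, E = +1.89 − (0.0591/2)(−5.674) = +2.0577 V.
ΔG = −nFE = −(2)(96485)(+2.0577) J/mol = −397 kJ/mol.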